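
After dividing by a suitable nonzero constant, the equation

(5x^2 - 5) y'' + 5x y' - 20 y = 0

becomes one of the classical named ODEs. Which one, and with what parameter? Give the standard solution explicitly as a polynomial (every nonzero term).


All three coefficients share the factor -5; dividing through by -5 gives  (1 - x^2) y'' - x y' + 4 y = 0.
This matches the Chebyshev equation (1 - x^2) y'' - x y' + n^2 y = 0 (note the -x y' term, not -2x y') with n^2 = 4, so n = 2; the polynomial solution is T_2(x).
With y = sum_k a_k x^k, matching x^k gives (k+2)(k+1) a_{k+2} = (k^2 - n^2) a_k = (k - 2)(k + 2) a_k. The right side vanishes at k = 2, so the series with the parity of 2 terminates at degree 2.
Standard normalization: leading coefficient of T_n is 2^(n-1), so a_2 = 2^1 = 2. Work downward with a_k = (k+1)(k+2) a_{k+2} / ((k - 2)(k + 2)):
  a_0 = (1)(2)(2) / ((0 - 2)(0 + 2)) = 4/(-4) = -1
Hence T_2(x) = 2 x^2 - 1.

T_2(x); series = 2 x^2 - 1


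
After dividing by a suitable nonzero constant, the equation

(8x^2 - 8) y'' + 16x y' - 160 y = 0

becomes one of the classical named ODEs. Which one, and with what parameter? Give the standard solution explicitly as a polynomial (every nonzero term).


All three coefficients share the factor -8; dividing through by -8 gives  (1 - x^2) y'' - 2x y' + 20 y = 0.
This matches the Legendre equation (1 - x^2) y'' - 2x y' + n(n+1) y = 0 (note the -2x y' term) with n(n+1) = 20, so n = 4; the polynomial solution is P_4(x).
With y = sum_k a_k x^k, matching x^k gives (k+2)(k+1) a_{k+2} = [k(k+1) - n(n+1)] a_k = (k - 4)(k + 5) a_k. The right side vanishes at k = 4, so the series with the parity of 4 terminates at degree 4.
Standard normalization (P_n(1) = 1): leading coefficient (2n)!/(2^n (n!)^2) = 40320/(16*576) = 35/8, so a_4 = 35/8. Work downward with a_k = (k+1)(k+2) a_{k+2} / ((k - 4)(k + 5)):
  a_2 = (3)(4)(35/8) / ((2 - 4)(2 + 5)) = (105/2)/(-14) = -15/4
  a_0 = (1)(2)(-15/4) / ((0 - 4)(0 + 5)) = (-15/2)/(-20) = 3/8
Hence P_4(x) = 35 x^4/8 - 15 x^2/4 + 3/8.

P_4(x); series = 35 x^4/8 - 15 x^2/4 + 3/8


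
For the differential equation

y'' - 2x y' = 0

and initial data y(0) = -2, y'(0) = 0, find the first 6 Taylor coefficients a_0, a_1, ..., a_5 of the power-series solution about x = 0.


Ansatz: y(x) = sum_{n>=0} a_n x^n, so y'(x) = sum_{n>=1} n a_n x^(n-1) and y''(x) = sum_{n>=2} n(n-1) a_n x^(n-2).
Substitute into P(x) y'' + Q(x) y' + R(x) y = 0 with P(x) = 1, Q(x) = -2x, R(x) = 0, and match powers of x.
Initial conditions: a_0 = -2, a_1 = 0.
Setting the coefficient of each power of x to zero and solving order by order (substituting the coefficients already found):
  x^0: 2 a_2 = 0  ->  a_2 = 0
  x^1: 6 a_3 - 2 a_1 = 0  ->  6 a_3 = 2 a_1 = 0  ->  a_3 = 0
  x^2: 12 a_4 - 4 a_2 = 0  ->  12 a_4 = 4 a_2 = 0  ->  a_4 = 0
  x^3: 20 a_5 - 6 a_3 = 0  ->  20 a_5 = 6 a_3 = 0  ->  a_5 = 0
Truncated series: y(x) = -2 + O(x^6).

a_0 = -2; a_1 = 0; a_2 = 0; a_3 = 0; a_4 = 0; a_5 = 0


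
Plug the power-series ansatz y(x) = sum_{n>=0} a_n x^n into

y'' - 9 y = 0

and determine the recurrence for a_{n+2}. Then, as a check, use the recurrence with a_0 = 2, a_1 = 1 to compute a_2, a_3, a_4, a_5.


Substitute y = sum_n a_n x^n into y'' + (const) y = 0.
y''(x) = sum_{n>=0} (n+2)(n+1) a_{n+2} x^n.
The ODE becomes sum_n [(n+2)(n+1) a_{n+2} - 9 a_n] x^n = 0.
Setting each coefficient to zero gives the recurrence:
  (n+2)(n+1) a_{n+2} - 9 a_n = 0,
  a_{n+2} = 9 / ((n+1)(n+2)) a_n.

Check with a_0 = 2, a_1 = 1 (apply the recurrence for n = 0, 1, 2, 3): a_0 = 2, a_1 = 1, a_2 = 9, a_3 = 3/2, a_4 = 27/4, a_5 = 27/40.

a_{n+2} = 9/((n+1)(n+2)) * a_n; check: a_0 = 2, a_1 = 1, a_2 = 9, a_3 = 3/2, a_4 = 27/4, a_5 = 27/40


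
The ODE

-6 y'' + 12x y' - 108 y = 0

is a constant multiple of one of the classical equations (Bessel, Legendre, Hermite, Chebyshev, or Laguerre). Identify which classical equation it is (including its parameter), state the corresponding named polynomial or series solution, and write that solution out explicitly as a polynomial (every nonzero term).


All three coefficients share the factor -6; dividing through by -6 gives  y'' - 2x y' + 18 y = 0.
This matches the Hermite equation y'' - 2x y' + 2n y = 0 with 2n = 18, so n = 9; the polynomial solution is H_9(x).
With y = sum_k a_k x^k, matching x^k gives (k+2)(k+1) a_{k+2} = 2(k - n) a_k = 2(k - 9) a_k. The right side vanishes at k = 9, so the series with the parity of 9 terminates at degree 9.
Standard normalization: leading coefficient of H_n is 2^n, so a_9 = 2^9 = 512. Work downward with a_k = (k+1)(k+2) a_{k+2} / (2(k - n)):
  a_7 = (8)(9)(512) / (2(7 - 9)) = 36864/(-4) = -9216
  a_5 = (6)(7)(-9216) / (2(5 - 9)) = -387072/(-8) = 48384
  a_3 = (4)(5)(48384) / (2(3 - 9)) = 967680/(-12) = -80640
  a_1 = (2)(3)(-80640) / (2(1 - 9)) = -483840/(-16) = 30240
Hence H_9(x) = 512 x^9 - 9216 x^7 + 48384 x^5 - 80640 x^3 + 30240 x.

H_9(x); series = 512 x^9 - 9216 x^7 + 48384 x^5 - 80640 x^3 + 30240 x


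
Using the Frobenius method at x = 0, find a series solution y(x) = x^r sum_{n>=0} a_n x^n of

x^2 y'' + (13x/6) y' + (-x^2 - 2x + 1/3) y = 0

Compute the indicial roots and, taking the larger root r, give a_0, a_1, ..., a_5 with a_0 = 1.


Write in Frobenius form y'' + (p(x)/x) y' + (q(x)/x^2) y = 0:
  p(x) = 13/6,  q(x) = -x^2 - 2x + 1/3.
Indicial equation: r(r-1) + (13/6) r + (1/3) = 0 -> roots r_1 = -1/2, r_2 = -2/3.
Take r = r_1 = -1/2. Let y(x) = x^r sum_{n>=0} a_n x^n with a_0 = 1.
Substitute y = x^r sum a_n x^n and match x^{r+n}. The recurrence is
  D(n) a_n - 2 a_{n-1} - 1 a_{n-2} = 0,  where D(n) = (r+n)(r+n-1) + (13/6)(r+n) + (1/3).
  a_n = [2 a_{n-1} + 1 a_{n-2}] / D(n).
Since the indicial polynomial factors as (r - r_1)(r - r_2), D(n) = (r_1 + n - r_1)(r_1 + n - r_2) = n(n + 1/6).
Evaluating step by step (a_0 = 1):
  n = 1: D(1) = 1(1 + 1/6) = 7/6; numerator = 2(1) = 2; a_1 = (2)/(7/6) = 12/7
  n = 2: D(2) = 2(2 + 1/6) = 13/3; numerator = 2(12/7) + 1(1) = 31/7; a_2 = (31/7)/(13/3) = 93/91
  n = 3: D(3) = 3(3 + 1/6) = 19/2; numerator = 2(93/91) + 1(12/7) = 342/91; a_3 = (342/91)/(19/2) = 36/91
  n = 4: D(4) = 4(4 + 1/6) = 50/3; numerator = 2(36/91) + 1(93/91) = 165/91; a_4 = (165/91)/(50/3) = 99/910
  n = 5: D(5) = 5(5 + 1/6) = 155/6; numerator = 2(99/910) + 1(36/91) = 279/455; a_5 = (279/455)/(155/6) = 54/2275

r = -1/2; a_0 = 1; a_1 = 12/7; a_2 = 93/91; a_3 = 36/91; a_4 = 99/910; a_5 = 54/2275


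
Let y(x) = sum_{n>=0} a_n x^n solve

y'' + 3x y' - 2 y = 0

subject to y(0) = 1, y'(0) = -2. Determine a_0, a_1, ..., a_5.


Ansatz: y(x) = sum_{n>=0} a_n x^n, so y'(x) = sum_{n>=1} n a_n x^(n-1) and y''(x) = sum_{n>=2} n(n-1) a_n x^(n-2).
Substitute into P(x) y'' + Q(x) y' + R(x) y = 0 with P(x) = 1, Q(x) = 3x, R(x) = -2, and match powers of x.
Initial conditions: a_0 = 1, a_1 = -2.
Setting the coefficient of each power of x to zero and solving order by order (substituting the coefficients already found):
  x^0: 2 a_2 - 2 a_0 = 0  ->  2 a_2 = 2 a_0 = 2  ->  a_2 = 1
  x^1: 6 a_3 + a_1 = 0  ->  6 a_3 = -a_1 = 2  ->  a_3 = 1/3
  x^2: 12 a_4 + 4 a_2 = 0  ->  12 a_4 = -4 a_2 = -4  ->  a_4 = -1/3
  x^3: 20 a_5 + 7 a_3 = 0  ->  20 a_5 = -7 a_3 = -7/3  ->  a_5 = -7/60
Truncated series: y(x) = 1 - 2 x + x^2 + (1/3) x^3 - (1/3) x^4 - (7/60) x^5 + O(x^6).

a_0 = 1; a_1 = -2; a_2 = 1; a_3 = 1/3; a_4 = -1/3; a_5 = -7/60


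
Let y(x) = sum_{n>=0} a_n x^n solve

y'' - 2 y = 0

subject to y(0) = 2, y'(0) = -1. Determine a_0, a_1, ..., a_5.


Ansatz: y(x) = sum_{n>=0} a_n x^n, so y'(x) = sum_{n>=1} n a_n x^(n-1) and y''(x) = sum_{n>=2} n(n-1) a_n x^(n-2).
Substitute into P(x) y'' + Q(x) y' + R(x) y = 0 with P(x) = 1, Q(x) = 0, R(x) = -2, and match powers of x.
Initial conditions: a_0 = 2, a_1 = -1.
Setting the coefficient of each power of x to zero and solving order by order (substituting the coefficients already found):
  x^0: 2 a_2 - 2 a_0 = 0  ->  2 a_2 = 2 a_0 = 4  ->  a_2 = 2
  x^1: 6 a_3 - 2 a_1 = 0  ->  6 a_3 = 2 a_1 = -2  ->  a_3 = -1/3
  x^2: 12 a_4 - 2 a_2 = 0  ->  12 a_4 = 2 a_2 = 4  ->  a_4 = 1/3
  x^3: 20 a_5 - 2 a_3 = 0  ->  20 a_5 = 2 a_3 = -2/3  ->  a_5 = -1/30
Truncated series: y(x) = 2 - x + 2 x^2 - (1/3) x^3 + (1/3) x^4 - (1/30) x^5 + O(x^6).

a_0 = 2; a_1 = -1; a_2 = 2; a_3 = -1/3; a_4 = 1/3; a_5 = -1/30


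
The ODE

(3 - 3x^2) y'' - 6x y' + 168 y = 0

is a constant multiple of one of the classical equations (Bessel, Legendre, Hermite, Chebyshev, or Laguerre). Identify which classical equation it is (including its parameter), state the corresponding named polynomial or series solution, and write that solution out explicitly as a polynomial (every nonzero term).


All three coefficients share the factor 3; dividing through by 3 gives  (1 - x^2) y'' - 2x y' + 56 y = 0.
This matches the Legendre equation (1 - x^2) y'' - 2x y' + n(n+1) y = 0 (note the -2x y' term) with n(n+1) = 56, so n = 7; the polynomial solution is P_7(x).
With y = sum_k a_k x^k, matching x^k gives (k+2)(k+1) a_{k+2} = [k(k+1) - n(n+1)] a_k = (k - 7)(k + 8) a_k. The right side vanishes at k = 7, so the series with the parity of 7 terminates at degree 7.
Standard normalization (P_n(1) = 1): leading coefficient (2n)!/(2^n (n!)^2) = 87178291200/(128*25401600) = 429/16, so a_7 = 429/16. Work downward with a_k = (k+1)(k+2) a_{k+2} / ((k - 7)(k + 8)):
  a_5 = (6)(7)(429/16) / ((5 - 7)(5 + 8)) = (9009/8)/(-26) = -693/16
  a_3 = (4)(5)(-693/16) / ((3 - 7)(3 + 8)) = (-3465/4)/(-44) = 315/16
  a_1 = (2)(3)(315/16) / ((1 - 7)(1 + 8)) = (945/8)/(-54) = -35/16
Hence P_7(x) = 429 x^7/16 - 693 x^5/16 + 315 x^3/16 - 35 x/16.

P_7(x); series = 429 x^7/16 - 693 x^5/16 + 315 x^3/16 - 35 x/16


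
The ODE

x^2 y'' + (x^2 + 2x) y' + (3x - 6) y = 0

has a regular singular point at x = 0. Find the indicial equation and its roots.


Divide by x^2 to reach normal form y'' + P_1(x) y' + P_2(x) y = 0 with P_1(x) = 1 + 2/x and P_2(x) = 3/x - 6/x^2.
x = 0 is a singular point because the y'-coefficient 1 + 2/x has a pole at x = 0 and the y-coefficient 3/x - 6/x^2 has a pole at x = 0.
It is a regular singular point because x P_1(x) = p(x) = x + 2 and x^2 P_2(x) = q(x) = 3x - 6 are polynomials, hence analytic at x = 0.
p(0) = 2,  q(0) = -6.
Indicial equation: r(r-1) + p(0) r + q(0) = 0, i.e. r^2 + (p(0) - 1) r + q(0) = 0, i.e. r^2 + 1 r - 6 = 0.
Discriminant: (1)^2 - 4(-6) = 25, so r = (-1 ± 5)/2.
Solving: r_1 = 2, r_2 = -3.

indicial: r^2 + 1 r - 6 = 0; roots r_1 = 2, r_2 = -3


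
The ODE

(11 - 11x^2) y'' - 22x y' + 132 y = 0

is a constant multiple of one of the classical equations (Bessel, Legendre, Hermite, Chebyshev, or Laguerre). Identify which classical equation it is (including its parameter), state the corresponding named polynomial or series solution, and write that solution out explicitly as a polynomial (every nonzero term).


All three coefficients share the factor 11; dividing through by 11 gives  (1 - x^2) y'' - 2x y' + 12 y = 0.
This matches the Legendre equation (1 - x^2) y'' - 2x y' + n(n+1) y = 0 (note the -2x y' term) with n(n+1) = 12, so n = 3; the polynomial solution is P_3(x).
With y = sum_k a_k x^k, matching x^k gives (k+2)(k+1) a_{k+2} = [k(k+1) - n(n+1)] a_k = (k - 3)(k + 4) a_k. The right side vanishes at k = 3, so the series with the parity of 3 terminates at degree 3.
Standard normalization (P_n(1) = 1): leading coefficient (2n)!/(2^n (n!)^2) = 720/(8*36) = 5/2, so a_3 = 5/2. Work downward with a_k = (k+1)(k+2) a_{k+2} / ((k - 3)(k + 4)):
  a_1 = (2)(3)(5/2) / ((1 - 3)(1 + 4)) = 15/(-10) = -3/2
Hence P_3(x) = 5 x^3/2 - 3 x/2.

P_3(x); series = 5 x^3/2 - 3 x/2


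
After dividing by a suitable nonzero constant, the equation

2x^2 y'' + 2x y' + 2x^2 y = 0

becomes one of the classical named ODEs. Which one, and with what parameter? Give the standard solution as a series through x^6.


All three coefficients share the factor 2; dividing through by 2 gives  x^2 y'' + x y' + x^2 y = 0.
This matches the Bessel equation x^2 y'' + x y' + (x^2 - nu^2) y = 0 with nu^2 = 0, so nu = 0; the solution bounded at x = 0 is J_0(x).
Frobenius at x = 0: indicial roots ±nu; for r = nu the recurrence k(k + 2nu) c_k = -c_{k-2} gives the standard series J_nu(x) = sum_{k>=0} (-1)^k / (k! (k+nu)!) (x/2)^(2k+nu). Evaluate the first 4 terms:
  k = 0: (-1)^0 / (0! * 0! * 2^0) x^0 = 1/(1*1*1) x^0 = (1) x^0
  k = 1: (-1)^1 / (1! * 1! * 2^2) x^2 = -1/(1*1*4) x^2 = (-1/4) x^2
  k = 2: (-1)^2 / (2! * 2! * 2^4) x^4 = 1/(2*2*16) x^4 = (1/64) x^4
  k = 3: (-1)^3 / (3! * 3! * 2^6) x^6 = -1/(6*6*64) x^6 = (-1/2304) x^6
Hence J_0(x) = -x^6/2304 + x^4/64 - x^2/4 + 1 + ....

J_0(x); series = -x^6/2304 + x^4/64 - x^2/4 + 1


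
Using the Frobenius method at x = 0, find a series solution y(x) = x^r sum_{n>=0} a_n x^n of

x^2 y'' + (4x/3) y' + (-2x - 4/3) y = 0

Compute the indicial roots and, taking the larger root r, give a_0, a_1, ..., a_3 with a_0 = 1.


Write in Frobenius form y'' + (p(x)/x) y' + (q(x)/x^2) y = 0:
  p(x) = 4/3,  q(x) = -2x - 4/3.
Indicial equation: r(r-1) + (4/3) r + (-4/3) = 0 -> roots r_1 = 1, r_2 = -4/3.
Take r = r_1 = 1. Let y(x) = x^r sum_{n>=0} a_n x^n with a_0 = 1.
Substitute y = x^r sum a_n x^n and match x^{r+n}. The recurrence is
  D(n) a_n - 2 a_{n-1} = 0,  where D(n) = (r+n)(r+n-1) + (4/3)(r+n) + (-4/3).
  a_n = 2 / D(n) * a_{n-1}.
Since the indicial polynomial factors as (r - r_1)(r - r_2), D(n) = (r_1 + n - r_1)(r_1 + n - r_2) = n(n + 7/3).
Evaluating step by step (a_0 = 1):
  n = 1: D(1) = 1(1 + 7/3) = 10/3; numerator = 2(1) = 2; a_1 = (2)/(10/3) = 3/5
  n = 2: D(2) = 2(2 + 7/3) = 26/3; numerator = 2(3/5) = 6/5; a_2 = (6/5)/(26/3) = 9/65
  n = 3: D(3) = 3(3 + 7/3) = 16; numerator = 2(9/65) = 18/65; a_3 = (18/65)/(16) = 9/520

r = 1; a_0 = 1; a_1 = 3/5; a_2 = 9/65; a_3 = 9/520


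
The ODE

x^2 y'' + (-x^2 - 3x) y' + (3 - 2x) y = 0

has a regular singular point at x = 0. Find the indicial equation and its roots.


Divide by x^2 to reach normal form y'' + P_1(x) y' + P_2(x) y = 0 with P_1(x) = -1 - 3/x and P_2(x) = -2/x + 3/x^2.
x = 0 is a singular point because the y'-coefficient -1 - 3/x has a pole at x = 0 and the y-coefficient -2/x + 3/x^2 has a pole at x = 0.
It is a regular singular point because x P_1(x) = p(x) = -x - 3 and x^2 P_2(x) = q(x) = 3 - 2x are polynomials, hence analytic at x = 0.
p(0) = -3,  q(0) = 3.
Indicial equation: r(r-1) + p(0) r + q(0) = 0, i.e. r^2 + (p(0) - 1) r + q(0) = 0, i.e. r^2 - 4 r + 3 = 0.
Discriminant: (-4)^2 - 4(3) = 4, so r = (4 ± 2)/2.
Solving: r_1 = 3, r_2 = 1.

indicial: r^2 - 4 r + 3 = 0; roots r_1 = 3, r_2 = 1


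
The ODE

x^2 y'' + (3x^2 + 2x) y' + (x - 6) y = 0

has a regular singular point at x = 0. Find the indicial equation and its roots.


Divide by x^2 to reach normal form y'' + P_1(x) y' + P_2(x) y = 0 with P_1(x) = 3 + 2/x and P_2(x) = 1/x - 6/x^2.
x = 0 is a singular point because the y'-coefficient 3 + 2/x has a pole at x = 0 and the y-coefficient 1/x - 6/x^2 has a pole at x = 0.
It is a regular singular point because x P_1(x) = p(x) = 3x + 2 and x^2 P_2(x) = q(x) = x - 6 are polynomials, hence analytic at x = 0.
p(0) = 2,  q(0) = -6.
Indicial equation: r(r-1) + p(0) r + q(0) = 0, i.e. r^2 + (p(0) - 1) r + q(0) = 0, i.e. r^2 + 1 r - 6 = 0.
Discriminant: (1)^2 - 4(-6) = 25, so r = (-1 ± 5)/2.
Solving: r_1 = 2, r_2 = -3.

indicial: r^2 + 1 r - 6 = 0; roots r_1 = 2, r_2 = -3


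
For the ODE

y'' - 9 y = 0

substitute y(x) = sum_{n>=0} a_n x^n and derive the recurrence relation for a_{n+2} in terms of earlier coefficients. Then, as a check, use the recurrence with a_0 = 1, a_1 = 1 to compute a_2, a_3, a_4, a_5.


Substitute y = sum_n a_n x^n into y'' + (const) y = 0.
y''(x) = sum_{n>=0} (n+2)(n+1) a_{n+2} x^n.
The ODE becomes sum_n [(n+2)(n+1) a_{n+2} - 9 a_n] x^n = 0.
Setting each coefficient to zero gives the recurrence:
  (n+2)(n+1) a_{n+2} - 9 a_n = 0,
  a_{n+2} = 9 / ((n+1)(n+2)) a_n.

Check with a_0 = 1, a_1 = 1 (apply the recurrence for n = 0, 1, 2, 3): a_0 = 1, a_1 = 1, a_2 = 9/2, a_3 = 3/2, a_4 = 27/8, a_5 = 27/40.

a_{n+2} = 9/((n+1)(n+2)) * a_n; check: a_0 = 1, a_1 = 1, a_2 = 9/2, a_3 = 3/2, a_4 = 27/8, a_5 = 27/40


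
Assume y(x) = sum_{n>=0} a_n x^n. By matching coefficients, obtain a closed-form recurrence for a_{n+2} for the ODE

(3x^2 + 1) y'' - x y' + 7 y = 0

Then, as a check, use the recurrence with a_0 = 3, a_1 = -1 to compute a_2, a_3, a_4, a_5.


Substitute y = sum_n a_n x^n.
(1 + 3 x^2) y'' contributes (n+2)(n+1) a_{n+2} + 3 n(n-1) a_n at x^n.
-x y'(x) contributes -n a_n at x^n.
7 y(x) contributes 7 a_n at x^n.
Matching x^n: (n+2)(n+1) a_{n+2} + (3 n(n-1) - n + 7) a_n = 0.
Thus a_{n+2} = (-3 n(n-1) + n - 7) / ((n+1)(n+2)) * a_n.

Check with a_0 = 3, a_1 = -1 (apply the recurrence for n = 0, 1, 2, 3): a_0 = 3, a_1 = -1, a_2 = -21/2, a_3 = 1, a_4 = 77/8, a_5 = -11/10.

a_(n+2) = (-3 n(n-1) + n - 7) / ((n+1)(n+2)) * a_n; check: a_0 = 3, a_1 = -1, a_2 = -21/2, a_3 = 1, a_4 = 77/8, a_5 = -11/10


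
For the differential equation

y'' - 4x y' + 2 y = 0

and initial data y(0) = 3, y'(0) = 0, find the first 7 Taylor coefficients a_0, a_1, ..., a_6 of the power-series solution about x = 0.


Ansatz: y(x) = sum_{n>=0} a_n x^n, so y'(x) = sum_{n>=1} n a_n x^(n-1) and y''(x) = sum_{n>=2} n(n-1) a_n x^(n-2).
Substitute into P(x) y'' + Q(x) y' + R(x) y = 0 with P(x) = 1, Q(x) = -4x, R(x) = 2, and match powers of x.
Initial conditions: a_0 = 3, a_1 = 0.
Setting the coefficient of each power of x to zero and solving order by order (substituting the coefficients already found):
  x^0: 2 a_2 + 2 a_0 = 0  ->  2 a_2 = -2 a_0 = -6  ->  a_2 = -3
  x^1: 6 a_3 - 2 a_1 = 0  ->  6 a_3 = 2 a_1 = 0  ->  a_3 = 0
  x^2: 12 a_4 - 6 a_2 = 0  ->  12 a_4 = 6 a_2 = -18  ->  a_4 = -3/2
  x^3: 20 a_5 - 10 a_3 = 0  ->  20 a_5 = 10 a_3 = 0  ->  a_5 = 0
  x^4: 30 a_6 - 14 a_4 = 0  ->  30 a_6 = 14 a_4 = -21  ->  a_6 = -7/10
Truncated series: y(x) = 3 - 3 x^2 - (3/2) x^4 - (7/10) x^6 + O(x^7).

a_0 = 3; a_1 = 0; a_2 = -3; a_3 = 0; a_4 = -3/2; a_5 = 0; a_6 = -7/10


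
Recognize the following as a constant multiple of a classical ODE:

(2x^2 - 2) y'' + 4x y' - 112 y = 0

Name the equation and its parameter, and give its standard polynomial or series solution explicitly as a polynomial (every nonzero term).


All three coefficients share the factor -2; dividing through by -2 gives  (1 - x^2) y'' - 2x y' + 56 y = 0.
This matches the Legendre equation (1 - x^2) y'' - 2x y' + n(n+1) y = 0 (note the -2x y' term) with n(n+1) = 56, so n = 7; the polynomial solution is P_7(x).
With y = sum_k a_k x^k, matching x^k gives (k+2)(k+1) a_{k+2} = [k(k+1) - n(n+1)] a_k = (k - 7)(k + 8) a_k. The right side vanishes at k = 7, so the series with the parity of 7 terminates at degree 7.
Standard normalization (P_n(1) = 1): leading coefficient (2n)!/(2^n (n!)^2) = 87178291200/(128*25401600) = 429/16, so a_7 = 429/16. Work downward with a_k = (k+1)(k+2) a_{k+2} / ((k - 7)(k + 8)):
  a_5 = (6)(7)(429/16) / ((5 - 7)(5 + 8)) = (9009/8)/(-26) = -693/16
  a_3 = (4)(5)(-693/16) / ((3 - 7)(3 + 8)) = (-3465/4)/(-44) = 315/16
  a_1 = (2)(3)(315/16) / ((1 - 7)(1 + 8)) = (945/8)/(-54) = -35/16
Hence P_7(x) = 429 x^7/16 - 693 x^5/16 + 315 x^3/16 - 35 x/16.

P_7(x); series = 429 x^7/16 - 693 x^5/16 + 315 x^3/16 - 35 x/16


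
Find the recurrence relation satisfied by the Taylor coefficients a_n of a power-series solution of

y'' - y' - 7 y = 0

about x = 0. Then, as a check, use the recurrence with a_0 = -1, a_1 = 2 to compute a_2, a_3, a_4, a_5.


Substitute y = sum_n a_n x^n.
y''(x) has coefficient (n+2)(n+1) a_{n+2} at x^n;
-y'(x) has coefficient -(n+1) a_{n+1} at x^n;
-7 y(x) has coefficient -7 a_n at x^n.
Matching x^n: (n+2)(n+1) a_{n+2} - (n+1) a_{n+1} - 7 a_n = 0.
Thus a_{n+2} = [(n+1) a_{n+1} + 7 a_n] / ((n+1)(n+2)).

Check with a_0 = -1, a_1 = 2 (apply the recurrence for n = 0, 1, 2, 3): a_0 = -1, a_1 = 2, a_2 = -5/2, a_3 = 3/2, a_4 = -13/12, a_5 = 37/120.

a_(n+2) = [(n+1) a_(n+1) + 7 a_n] / ((n+1)(n+2)); check: a_0 = -1, a_1 = 2, a_2 = -5/2, a_3 = 3/2, a_4 = -13/12, a_5 = 37/120


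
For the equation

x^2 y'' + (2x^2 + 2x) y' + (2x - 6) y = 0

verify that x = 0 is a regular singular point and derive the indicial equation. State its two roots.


Divide by x^2 to reach normal form y'' + P_1(x) y' + P_2(x) y = 0 with P_1(x) = 2 + 2/x and P_2(x) = 2/x - 6/x^2.
x = 0 is a singular point because the y'-coefficient 2 + 2/x has a pole at x = 0 and the y-coefficient 2/x - 6/x^2 has a pole at x = 0.
It is a regular singular point because x P_1(x) = p(x) = 2x + 2 and x^2 P_2(x) = q(x) = 2x - 6 are polynomials, hence analytic at x = 0.
p(0) = 2,  q(0) = -6.
Indicial equation: r(r-1) + p(0) r + q(0) = 0, i.e. r^2 + (p(0) - 1) r + q(0) = 0, i.e. r^2 + 1 r - 6 = 0.
Discriminant: (1)^2 - 4(-6) = 25, so r = (-1 ± 5)/2.
Solving: r_1 = 2, r_2 = -3.

indicial: r^2 + 1 r - 6 = 0; roots r_1 = 2, r_2 = -3


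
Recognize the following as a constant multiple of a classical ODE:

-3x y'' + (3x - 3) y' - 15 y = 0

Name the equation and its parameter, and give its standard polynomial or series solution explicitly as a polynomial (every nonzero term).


All three coefficients share the factor -3; dividing through by -3 gives  x y'' + (1 - x) y' + 5 y = 0.
This matches the Laguerre equation x y'' + (1 - x) y' + n y = 0 with n = 5; the polynomial solution is L_5(x).
With y = sum_k a_k x^k, matching x^k gives (k+1)k a_{k+1} + (k+1) a_{k+1} - k a_k + n a_k = 0, i.e. (k+1)^2 a_{k+1} = (k - n) a_k = (k - 5) a_k. The right side vanishes at k = 5, so the series terminates at degree 5.
Standard normalization L_n(0) = 1 gives a_0 = 1. Work upward with a_{k+1} = (k - 5) a_k / (k+1)^2:
  a_1 = (0 - 5)(1) / 1^2 = -5/1 = -5
  a_2 = (1 - 5)(-5) / 2^2 = 20/4 = 5
  a_3 = (2 - 5)(5) / 3^2 = -15/9 = -5/3
  a_4 = (3 - 5)(-5/3) / 4^2 = (10/3)/16 = 5/24
  a_5 = (4 - 5)(5/24) / 5^2 = (-5/24)/25 = -1/120
Hence L_5(x) = -x^5/120 + 5 x^4/24 - 5 x^3/3 + 5 x^2 - 5 x + 1.

L_5(x); series = -x^5/120 + 5 x^4/24 - 5 x^3/3 + 5 x^2 - 5 x + 1


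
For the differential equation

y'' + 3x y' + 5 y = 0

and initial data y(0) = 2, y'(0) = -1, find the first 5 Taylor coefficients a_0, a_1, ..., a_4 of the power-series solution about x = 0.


Ansatz: y(x) = sum_{n>=0} a_n x^n, so y'(x) = sum_{n>=1} n a_n x^(n-1) and y''(x) = sum_{n>=2} n(n-1) a_n x^(n-2).
Substitute into P(x) y'' + Q(x) y' + R(x) y = 0 with P(x) = 1, Q(x) = 3x, R(x) = 5, and match powers of x.
Initial conditions: a_0 = 2, a_1 = -1.
Setting the coefficient of each power of x to zero and solving order by order (substituting the coefficients already found):
  x^0: 2 a_2 + 5 a_0 = 0  ->  2 a_2 = -5 a_0 = -10  ->  a_2 = -5
  x^1: 6 a_3 + 8 a_1 = 0  ->  6 a_3 = -8 a_1 = 8  ->  a_3 = 4/3
  x^2: 12 a_4 + 11 a_2 = 0  ->  12 a_4 = -11 a_2 = 55  ->  a_4 = 55/12
Truncated series: y(x) = 2 - x - 5 x^2 + (4/3) x^3 + (55/12) x^4 + O(x^5).

a_0 = 2; a_1 = -1; a_2 = -5; a_3 = 4/3; a_4 = 55/12


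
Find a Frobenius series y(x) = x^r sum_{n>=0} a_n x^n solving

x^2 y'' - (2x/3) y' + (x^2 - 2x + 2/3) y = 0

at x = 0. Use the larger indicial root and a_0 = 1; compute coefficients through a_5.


Write in Frobenius form y'' + (p(x)/x) y' + (q(x)/x^2) y = 0:
  p(x) = -2/3,  q(x) = x^2 - 2x + 2/3.
Indicial equation: r(r-1) + (-2/3) r + (2/3) = 0 -> roots r_1 = 1, r_2 = 2/3.
Take r = r_1 = 1. Let y(x) = x^r sum_{n>=0} a_n x^n with a_0 = 1.
Substitute y = x^r sum a_n x^n and match x^{r+n}. The recurrence is
  D(n) a_n - 2 a_{n-1} + 1 a_{n-2} = 0,  where D(n) = (r+n)(r+n-1) + (-2/3)(r+n) + (2/3).
  a_n = [2 a_{n-1} - 1 a_{n-2}] / D(n).
Since the indicial polynomial factors as (r - r_1)(r - r_2), D(n) = (r_1 + n - r_1)(r_1 + n - r_2) = n(n + 1/3).
Evaluating step by step (a_0 = 1):
  n = 1: D(1) = 1(1 + 1/3) = 4/3; numerator = 2(1) = 2; a_1 = (2)/(4/3) = 3/2
  n = 2: D(2) = 2(2 + 1/3) = 14/3; numerator = 2(3/2) - 1(1) = 2; a_2 = (2)/(14/3) = 3/7
  n = 3: D(3) = 3(3 + 1/3) = 10; numerator = 2(3/7) - 1(3/2) = -9/14; a_3 = (-9/14)/(10) = -9/140
  n = 4: D(4) = 4(4 + 1/3) = 52/3; numerator = 2(-9/140) - 1(3/7) = -39/70; a_4 = (-39/70)/(52/3) = -9/280
  n = 5: D(5) = 5(5 + 1/3) = 80/3; numerator = 2(-9/280) - 1(-9/140) = 0; a_5 = (0)/(80/3) = 0

r = 1; a_0 = 1; a_1 = 3/2; a_2 = 3/7; a_3 = -9/140; a_4 = -9/280; a_5 = 0


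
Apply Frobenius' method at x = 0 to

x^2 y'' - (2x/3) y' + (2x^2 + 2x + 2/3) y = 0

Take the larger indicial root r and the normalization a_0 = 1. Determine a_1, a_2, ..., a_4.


Write in Frobenius form y'' + (p(x)/x) y' + (q(x)/x^2) y = 0:
  p(x) = -2/3,  q(x) = 2x^2 + 2x + 2/3.
Indicial equation: r(r-1) + (-2/3) r + (2/3) = 0 -> roots r_1 = 1, r_2 = 2/3.
Take r = r_1 = 1. Let y(x) = x^r sum_{n>=0} a_n x^n with a_0 = 1.
Substitute y = x^r sum a_n x^n and match x^{r+n}. The recurrence is
  D(n) a_n + 2 a_{n-1} + 2 a_{n-2} = 0,  where D(n) = (r+n)(r+n-1) + (-2/3)(r+n) + (2/3).
  a_n = [-2 a_{n-1} - 2 a_{n-2}] / D(n).
Since the indicial polynomial factors as (r - r_1)(r - r_2), D(n) = (r_1 + n - r_1)(r_1 + n - r_2) = n(n + 1/3).
Evaluating step by step (a_0 = 1):
  n = 1: D(1) = 1(1 + 1/3) = 4/3; numerator = -2(1) = -2; a_1 = (-2)/(4/3) = -3/2
  n = 2: D(2) = 2(2 + 1/3) = 14/3; numerator = -2(-3/2) - 2(1) = 1; a_2 = (1)/(14/3) = 3/14
  n = 3: D(3) = 3(3 + 1/3) = 10; numerator = -2(3/14) - 2(-3/2) = 18/7; a_3 = (18/7)/(10) = 9/35
  n = 4: D(4) = 4(4 + 1/3) = 52/3; numerator = -2(9/35) - 2(3/14) = -33/35; a_4 = (-33/35)/(52/3) = -99/1820

r = 1; a_0 = 1; a_1 = -3/2; a_2 = 3/14; a_3 = 9/35; a_4 = -99/1820


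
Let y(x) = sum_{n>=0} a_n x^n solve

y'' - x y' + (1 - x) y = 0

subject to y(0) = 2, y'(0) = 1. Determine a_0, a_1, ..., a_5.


Ansatz: y(x) = sum_{n>=0} a_n x^n, so y'(x) = sum_{n>=1} n a_n x^(n-1) and y''(x) = sum_{n>=2} n(n-1) a_n x^(n-2).
Substitute into P(x) y'' + Q(x) y' + R(x) y = 0 with P(x) = 1, Q(x) = -x, R(x) = 1 - x, and match powers of x.
Initial conditions: a_0 = 2, a_1 = 1.
Setting the coefficient of each power of x to zero and solving order by order (substituting the coefficients already found):
  x^0: 2 a_2 + a_0 = 0  ->  2 a_2 = -a_0 = -2  ->  a_2 = -1
  x^1: 6 a_3 - a_0 = 0  ->  6 a_3 = a_0 = 2  ->  a_3 = 1/3
  x^2: 12 a_4 - a_2 - a_1 = 0  ->  12 a_4 = a_2 + a_1 = 0  ->  a_4 = 0
  x^3: 20 a_5 - 2 a_3 - a_2 = 0  ->  20 a_5 = 2 a_3 + a_2 = -1/3  ->  a_5 = -1/60
Truncated series: y(x) = 2 + x - x^2 + (1/3) x^3 - (1/60) x^5 + O(x^6).

a_0 = 2; a_1 = 1; a_2 = -1; a_3 = 1/3; a_4 = 0; a_5 = -1/60


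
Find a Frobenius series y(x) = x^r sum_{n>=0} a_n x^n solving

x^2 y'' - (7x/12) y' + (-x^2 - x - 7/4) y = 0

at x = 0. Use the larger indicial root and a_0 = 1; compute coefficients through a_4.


Write in Frobenius form y'' + (p(x)/x) y' + (q(x)/x^2) y = 0:
  p(x) = -7/12,  q(x) = -x^2 - x - 7/4.
Indicial equation: r(r-1) + (-7/12) r + (-7/4) = 0 -> roots r_1 = 7/3, r_2 = -3/4.
Take r = r_1 = 7/3. Let y(x) = x^r sum_{n>=0} a_n x^n with a_0 = 1.
Substitute y = x^r sum a_n x^n and match x^{r+n}. The recurrence is
  D(n) a_n - 1 a_{n-1} - 1 a_{n-2} = 0,  where D(n) = (r+n)(r+n-1) + (-7/12)(r+n) + (-7/4).
  a_n = [1 a_{n-1} + 1 a_{n-2}] / D(n).
Since the indicial polynomial factors as (r - r_1)(r - r_2), D(n) = (r_1 + n - r_1)(r_1 + n - r_2) = n(n + 37/12).
Evaluating step by step (a_0 = 1):
  n = 1: D(1) = 1(1 + 37/12) = 49/12; numerator = 1(1) = 1; a_1 = (1)/(49/12) = 12/49
  n = 2: D(2) = 2(2 + 37/12) = 61/6; numerator = 1(12/49) + 1(1) = 61/49; a_2 = (61/49)/(61/6) = 6/49
  n = 3: D(3) = 3(3 + 37/12) = 73/4; numerator = 1(6/49) + 1(12/49) = 18/49; a_3 = (18/49)/(73/4) = 72/3577
  n = 4: D(4) = 4(4 + 37/12) = 85/3; numerator = 1(72/3577) + 1(6/49) = 510/3577; a_4 = (510/3577)/(85/3) = 18/3577

r = 7/3; a_0 = 1; a_1 = 12/49; a_2 = 6/49; a_3 = 72/3577; a_4 = 18/3577


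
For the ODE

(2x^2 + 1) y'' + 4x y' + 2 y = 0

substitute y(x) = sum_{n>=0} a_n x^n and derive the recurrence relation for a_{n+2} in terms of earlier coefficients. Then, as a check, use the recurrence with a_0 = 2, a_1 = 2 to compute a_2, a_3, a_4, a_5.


Substitute y = sum_n a_n x^n.
(1 + 2 x^2) y'' contributes (n+2)(n+1) a_{n+2} + 2 n(n-1) a_n at x^n.
4 x y'(x) contributes 4 n a_n at x^n.
2 y(x) contributes 2 a_n at x^n.
Matching x^n: (n+2)(n+1) a_{n+2} + (2 n(n-1) + 4 n + 2) a_n = 0.
Thus a_{n+2} = (-2 n(n-1) - 4 n - 2) / ((n+1)(n+2)) * a_n.

Check with a_0 = 2, a_1 = 2 (apply the recurrence for n = 0, 1, 2, 3): a_0 = 2, a_1 = 2, a_2 = -2, a_3 = -2, a_4 = 7/3, a_5 = 13/5.

a_(n+2) = (-2 n(n-1) - 4 n - 2) / ((n+1)(n+2)) * a_n; check: a_0 = 2, a_1 = 2, a_2 = -2, a_3 = -2, a_4 = 7/3, a_5 = 13/5


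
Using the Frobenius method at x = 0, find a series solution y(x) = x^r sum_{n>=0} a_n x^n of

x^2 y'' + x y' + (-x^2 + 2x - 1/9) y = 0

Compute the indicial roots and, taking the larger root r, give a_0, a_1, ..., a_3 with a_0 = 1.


Write in Frobenius form y'' + (p(x)/x) y' + (q(x)/x^2) y = 0:
  p(x) = 1,  q(x) = -x^2 + 2x - 1/9.
Indicial equation: r(r-1) + (1) r + (-1/9) = 0 -> roots r_1 = 1/3, r_2 = -1/3.
Take r = r_1 = 1/3. Let y(x) = x^r sum_{n>=0} a_n x^n with a_0 = 1.
Substitute y = x^r sum a_n x^n and match x^{r+n}. The recurrence is
  D(n) a_n + 2 a_{n-1} - 1 a_{n-2} = 0,  where D(n) = (r+n)(r+n-1) + (1)(r+n) + (-1/9).
  a_n = [-2 a_{n-1} + 1 a_{n-2}] / D(n).
Since the indicial polynomial factors as (r - r_1)(r - r_2), D(n) = (r_1 + n - r_1)(r_1 + n - r_2) = n(n + 2/3).
Evaluating step by step (a_0 = 1):
  n = 1: D(1) = 1(1 + 2/3) = 5/3; numerator = -2(1) = -2; a_1 = (-2)/(5/3) = -6/5
  n = 2: D(2) = 2(2 + 2/3) = 16/3; numerator = -2(-6/5) + 1(1) = 17/5; a_2 = (17/5)/(16/3) = 51/80
  n = 3: D(3) = 3(3 + 2/3) = 11; numerator = -2(51/80) + 1(-6/5) = -99/40; a_3 = (-99/40)/(11) = -9/40

r = 1/3; a_0 = 1; a_1 = -6/5; a_2 = 51/80; a_3 = -9/40


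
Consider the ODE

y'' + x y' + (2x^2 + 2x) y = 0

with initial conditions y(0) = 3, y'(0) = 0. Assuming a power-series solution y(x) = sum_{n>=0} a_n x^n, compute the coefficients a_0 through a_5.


Ansatz: y(x) = sum_{n>=0} a_n x^n, so y'(x) = sum_{n>=1} n a_n x^(n-1) and y''(x) = sum_{n>=2} n(n-1) a_n x^(n-2).
Substitute into P(x) y'' + Q(x) y' + R(x) y = 0 with P(x) = 1, Q(x) = x, R(x) = 2x^2 + 2x, and match powers of x.
Initial conditions: a_0 = 3, a_1 = 0.
Setting the coefficient of each power of x to zero and solving order by order (substituting the coefficients already found):
  x^0: 2 a_2 = 0  ->  a_2 = 0
  x^1: 6 a_3 + a_1 + 2 a_0 = 0  ->  6 a_3 = -a_1 - 2 a_0 = -6  ->  a_3 = -1
  x^2: 12 a_4 + 2 a_2 + 2 a_1 + 2 a_0 = 0  ->  12 a_4 = -2 a_2 - 2 a_1 - 2 a_0 = -6  ->  a_4 = -1/2
  x^3: 20 a_5 + 3 a_3 + 2 a_2 + 2 a_1 = 0  ->  20 a_5 = -3 a_3 - 2 a_2 - 2 a_1 = 3  ->  a_5 = 3/20
Truncated series: y(x) = 3 - x^3 - (1/2) x^4 + (3/20) x^5 + O(x^6).

a_0 = 3; a_1 = 0; a_2 = 0; a_3 = -1; a_4 = -1/2; a_5 = 3/20


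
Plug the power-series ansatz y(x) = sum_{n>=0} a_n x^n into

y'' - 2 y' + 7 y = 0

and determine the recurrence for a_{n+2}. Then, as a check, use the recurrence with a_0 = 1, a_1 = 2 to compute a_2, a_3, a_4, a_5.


Substitute y = sum_n a_n x^n.
y''(x) has coefficient (n+2)(n+1) a_{n+2} at x^n;
-2 y'(x) has coefficient -2 (n+1) a_{n+1} at x^n;
7 y(x) has coefficient 7 a_n at x^n.
Matching x^n: (n+2)(n+1) a_{n+2} - 2 (n+1) a_{n+1} + 7 a_n = 0.
Thus a_{n+2} = [2 (n+1) a_{n+1} - 7 a_n] / ((n+1)(n+2)).

Check with a_0 = 1, a_1 = 2 (apply the recurrence for n = 0, 1, 2, 3): a_0 = 1, a_1 = 2, a_2 = -3/2, a_3 = -10/3, a_4 = -19/24, a_5 = 17/20.

a_(n+2) = [2 (n+1) a_(n+1) - 7 a_n] / ((n+1)(n+2)); check: a_0 = 1, a_1 = 2, a_2 = -3/2, a_3 = -10/3, a_4 = -19/24, a_5 = 17/20


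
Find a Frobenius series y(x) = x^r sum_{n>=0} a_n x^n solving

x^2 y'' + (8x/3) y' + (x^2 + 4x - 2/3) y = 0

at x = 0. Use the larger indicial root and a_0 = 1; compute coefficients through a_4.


Write in Frobenius form y'' + (p(x)/x) y' + (q(x)/x^2) y = 0:
  p(x) = 8/3,  q(x) = x^2 + 4x - 2/3.
Indicial equation: r(r-1) + (8/3) r + (-2/3) = 0 -> roots r_1 = 1/3, r_2 = -2.
Take r = r_1 = 1/3. Let y(x) = x^r sum_{n>=0} a_n x^n with a_0 = 1.
Substitute y = x^r sum a_n x^n and match x^{r+n}. The recurrence is
  D(n) a_n + 4 a_{n-1} + 1 a_{n-2} = 0,  where D(n) = (r+n)(r+n-1) + (8/3)(r+n) + (-2/3).
  a_n = [-4 a_{n-1} - 1 a_{n-2}] / D(n).
Since the indicial polynomial factors as (r - r_1)(r - r_2), D(n) = (r_1 + n - r_1)(r_1 + n - r_2) = n(n + 7/3).
Evaluating step by step (a_0 = 1):
  n = 1: D(1) = 1(1 + 7/3) = 10/3; numerator = -4(1) = -4; a_1 = (-4)/(10/3) = -6/5
  n = 2: D(2) = 2(2 + 7/3) = 26/3; numerator = -4(-6/5) - 1(1) = 19/5; a_2 = (19/5)/(26/3) = 57/130
  n = 3: D(3) = 3(3 + 7/3) = 16; numerator = -4(57/130) - 1(-6/5) = -36/65; a_3 = (-36/65)/(16) = -9/260
  n = 4: D(4) = 4(4 + 7/3) = 76/3; numerator = -4(-9/260) - 1(57/130) = -3/10; a_4 = (-3/10)/(76/3) = -9/760

r = 1/3; a_0 = 1; a_1 = -6/5; a_2 = 57/130; a_3 = -9/260; a_4 = -9/760


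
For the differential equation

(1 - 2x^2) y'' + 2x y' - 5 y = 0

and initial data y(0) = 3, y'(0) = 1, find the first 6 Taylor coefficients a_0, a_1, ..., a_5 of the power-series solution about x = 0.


Ansatz: y(x) = sum_{n>=0} a_n x^n, so y'(x) = sum_{n>=1} n a_n x^(n-1) and y''(x) = sum_{n>=2} n(n-1) a_n x^(n-2).
Substitute into P(x) y'' + Q(x) y' + R(x) y = 0 with P(x) = 1 - 2x^2, Q(x) = 2x, R(x) = -5, and match powers of x.
Initial conditions: a_0 = 3, a_1 = 1.
Setting the coefficient of each power of x to zero and solving order by order (substituting the coefficients already found):
  x^0: 2 a_2 - 5 a_0 = 0  ->  2 a_2 = 5 a_0 = 15  ->  a_2 = 15/2
  x^1: 6 a_3 - 3 a_1 = 0  ->  6 a_3 = 3 a_1 = 3  ->  a_3 = 1/2
  x^2: 12 a_4 - 5 a_2 = 0  ->  12 a_4 = 5 a_2 = 75/2  ->  a_4 = 25/8
  x^3: 20 a_5 - 11 a_3 = 0  ->  20 a_5 = 11 a_3 = 11/2  ->  a_5 = 11/40
Truncated series: y(x) = 3 + x + (15/2) x^2 + (1/2) x^3 + (25/8) x^4 + (11/40) x^5 + O(x^6).

a_0 = 3; a_1 = 1; a_2 = 15/2; a_3 = 1/2; a_4 = 25/8; a_5 = 11/40


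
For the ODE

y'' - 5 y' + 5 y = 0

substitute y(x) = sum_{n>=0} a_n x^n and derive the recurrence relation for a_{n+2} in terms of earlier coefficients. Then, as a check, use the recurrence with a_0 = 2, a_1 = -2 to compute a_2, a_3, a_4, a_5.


Substitute y = sum_n a_n x^n.
y''(x) has coefficient (n+2)(n+1) a_{n+2} at x^n;
-5 y'(x) has coefficient -5 (n+1) a_{n+1} at x^n;
5 y(x) has coefficient 5 a_n at x^n.
Matching x^n: (n+2)(n+1) a_{n+2} - 5 (n+1) a_{n+1} + 5 a_n = 0.
Thus a_{n+2} = [5 (n+1) a_{n+1} - 5 a_n] / ((n+1)(n+2)).

Check with a_0 = 2, a_1 = -2 (apply the recurrence for n = 0, 1, 2, 3): a_0 = 2, a_1 = -2, a_2 = -10, a_3 = -15, a_4 = -175/12, a_5 = -65/6.

a_(n+2) = [5 (n+1) a_(n+1) - 5 a_n] / ((n+1)(n+2)); check: a_0 = 2, a_1 = -2, a_2 = -10, a_3 = -15, a_4 = -175/12, a_5 = -65/6


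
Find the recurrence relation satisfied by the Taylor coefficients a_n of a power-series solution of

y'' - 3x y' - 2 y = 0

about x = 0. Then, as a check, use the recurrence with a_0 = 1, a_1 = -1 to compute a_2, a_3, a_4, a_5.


Substitute y = sum_n a_n x^n.
y''(x) has coefficient (n+2)(n+1) a_{n+2} at x^n;
-3 x y'(x) has coefficient -3 n a_n at x^n (shift);
-2 y(x) has coefficient -2 a_n at x^n.
Matching x^n: (n+2)(n+1) a_{n+2} + (-3n - 2) a_n = 0.
Thus a_{n+2} = (3n + 2) / ((n+1)(n+2)) * a_n.

Check with a_0 = 1, a_1 = -1 (apply the recurrence for n = 0, 1, 2, 3): a_0 = 1, a_1 = -1, a_2 = 1, a_3 = -5/6, a_4 = 2/3, a_5 = -11/24.

a_(n+2) = (3n + 2) / ((n+1)(n+2)) * a_n; check: a_0 = 1, a_1 = -1, a_2 = 1, a_3 = -5/6, a_4 = 2/3, a_5 = -11/24


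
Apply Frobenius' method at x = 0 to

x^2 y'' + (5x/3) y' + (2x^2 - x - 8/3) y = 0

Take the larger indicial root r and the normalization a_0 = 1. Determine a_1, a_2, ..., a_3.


Write in Frobenius form y'' + (p(x)/x) y' + (q(x)/x^2) y = 0:
  p(x) = 5/3,  q(x) = 2x^2 - x - 8/3.
Indicial equation: r(r-1) + (5/3) r + (-8/3) = 0 -> roots r_1 = 4/3, r_2 = -2.
Take r = r_1 = 4/3. Let y(x) = x^r sum_{n>=0} a_n x^n with a_0 = 1.
Substitute y = x^r sum a_n x^n and match x^{r+n}. The recurrence is
  D(n) a_n - 1 a_{n-1} + 2 a_{n-2} = 0,  where D(n) = (r+n)(r+n-1) + (5/3)(r+n) + (-8/3).
  a_n = [1 a_{n-1} - 2 a_{n-2}] / D(n).
Since the indicial polynomial factors as (r - r_1)(r - r_2), D(n) = (r_1 + n - r_1)(r_1 + n - r_2) = n(n + 10/3).
Evaluating step by step (a_0 = 1):
  n = 1: D(1) = 1(1 + 10/3) = 13/3; numerator = 1(1) = 1; a_1 = (1)/(13/3) = 3/13
  n = 2: D(2) = 2(2 + 10/3) = 32/3; numerator = 1(3/13) - 2(1) = -23/13; a_2 = (-23/13)/(32/3) = -69/416
  n = 3: D(3) = 3(3 + 10/3) = 19; numerator = 1(-69/416) - 2(3/13) = -261/416; a_3 = (-261/416)/(19) = -261/7904

r = 4/3; a_0 = 1; a_1 = 3/13; a_2 = -69/416; a_3 = -261/7904


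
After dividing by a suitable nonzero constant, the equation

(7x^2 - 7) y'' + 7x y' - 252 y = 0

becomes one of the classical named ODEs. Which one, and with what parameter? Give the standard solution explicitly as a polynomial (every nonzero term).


All three coefficients share the factor -7; dividing through by -7 gives  (1 - x^2) y'' - x y' + 36 y = 0.
This matches the Chebyshev equation (1 - x^2) y'' - x y' + n^2 y = 0 (note the -x y' term, not -2x y') with n^2 = 36, so n = 6; the polynomial solution is T_6(x).
With y = sum_k a_k x^k, matching x^k gives (k+2)(k+1) a_{k+2} = (k^2 - n^2) a_k = (k - 6)(k + 6) a_k. The right side vanishes at k = 6, so the series with the parity of 6 terminates at degree 6.
Standard normalization: leading coefficient of T_n is 2^(n-1), so a_6 = 2^5 = 32. Work downward with a_k = (k+1)(k+2) a_{k+2} / ((k - 6)(k + 6)):
  a_4 = (5)(6)(32) / ((4 - 6)(4 + 6)) = 960/(-20) = -48
  a_2 = (3)(4)(-48) / ((2 - 6)(2 + 6)) = -576/(-32) = 18
  a_0 = (1)(2)(18) / ((0 - 6)(0 + 6)) = 36/(-36) = -1
Hence T_6(x) = 32 x^6 - 48 x^4 + 18 x^2 - 1.

T_6(x); series = 32 x^6 - 48 x^4 + 18 x^2 - 1


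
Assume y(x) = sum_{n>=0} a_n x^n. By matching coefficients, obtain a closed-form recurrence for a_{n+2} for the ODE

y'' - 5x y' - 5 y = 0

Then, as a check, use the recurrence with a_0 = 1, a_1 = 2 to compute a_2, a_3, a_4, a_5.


Substitute y = sum_n a_n x^n.
y''(x) has coefficient (n+2)(n+1) a_{n+2} at x^n;
-5 x y'(x) has coefficient -5 n a_n at x^n (shift);
-5 y(x) has coefficient -5 a_n at x^n.
Matching x^n: (n+2)(n+1) a_{n+2} + (-5n - 5) a_n = 0.
Thus a_{n+2} = (5n + 5) / ((n+1)(n+2)) * a_n.

Check with a_0 = 1, a_1 = 2 (apply the recurrence for n = 0, 1, 2, 3): a_0 = 1, a_1 = 2, a_2 = 5/2, a_3 = 10/3, a_4 = 25/8, a_5 = 10/3.

a_(n+2) = (5n + 5) / ((n+1)(n+2)) * a_n; check: a_0 = 1, a_1 = 2, a_2 = 5/2, a_3 = 10/3, a_4 = 25/8, a_5 = 10/3


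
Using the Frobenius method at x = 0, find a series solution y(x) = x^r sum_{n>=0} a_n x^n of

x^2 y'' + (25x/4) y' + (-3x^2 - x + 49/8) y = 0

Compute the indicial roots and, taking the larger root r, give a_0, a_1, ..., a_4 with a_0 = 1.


Write in Frobenius form y'' + (p(x)/x) y' + (q(x)/x^2) y = 0:
  p(x) = 25/4,  q(x) = -3x^2 - x + 49/8.
Indicial equation: r(r-1) + (25/4) r + (49/8) = 0 -> roots r_1 = -7/4, r_2 = -7/2.
Take r = r_1 = -7/4. Let y(x) = x^r sum_{n>=0} a_n x^n with a_0 = 1.
Substitute y = x^r sum a_n x^n and match x^{r+n}. The recurrence is
  D(n) a_n - 1 a_{n-1} - 3 a_{n-2} = 0,  where D(n) = (r+n)(r+n-1) + (25/4)(r+n) + (49/8).
  a_n = [1 a_{n-1} + 3 a_{n-2}] / D(n).
Since the indicial polynomial factors as (r - r_1)(r - r_2), D(n) = (r_1 + n - r_1)(r_1 + n - r_2) = n(n + 7/4).
Evaluating step by step (a_0 = 1):
  n = 1: D(1) = 1(1 + 7/4) = 11/4; numerator = 1(1) = 1; a_1 = (1)/(11/4) = 4/11
  n = 2: D(2) = 2(2 + 7/4) = 15/2; numerator = 1(4/11) + 3(1) = 37/11; a_2 = (37/11)/(15/2) = 74/165
  n = 3: D(3) = 3(3 + 7/4) = 57/4; numerator = 1(74/165) + 3(4/11) = 254/165; a_3 = (254/165)/(57/4) = 1016/9405
  n = 4: D(4) = 4(4 + 7/4) = 23; numerator = 1(1016/9405) + 3(74/165) = 2734/1881; a_4 = (2734/1881)/(23) = 2734/43263

r = -7/4; a_0 = 1; a_1 = 4/11; a_2 = 74/165; a_3 = 1016/9405; a_4 = 2734/43263


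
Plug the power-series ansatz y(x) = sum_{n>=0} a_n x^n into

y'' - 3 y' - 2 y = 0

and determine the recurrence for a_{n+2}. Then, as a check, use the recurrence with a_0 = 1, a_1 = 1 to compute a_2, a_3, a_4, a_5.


Substitute y = sum_n a_n x^n.
y''(x) has coefficient (n+2)(n+1) a_{n+2} at x^n;
-3 y'(x) has coefficient -3 (n+1) a_{n+1} at x^n;
-2 y(x) has coefficient -2 a_n at x^n.
Matching x^n: (n+2)(n+1) a_{n+2} - 3 (n+1) a_{n+1} - 2 a_n = 0.
Thus a_{n+2} = [3 (n+1) a_{n+1} + 2 a_n] / ((n+1)(n+2)).

Check with a_0 = 1, a_1 = 1 (apply the recurrence for n = 0, 1, 2, 3): a_0 = 1, a_1 = 1, a_2 = 5/2, a_3 = 17/6, a_4 = 61/24, a_5 = 217/120.

a_(n+2) = [3 (n+1) a_(n+1) + 2 a_n] / ((n+1)(n+2)); check: a_0 = 1, a_1 = 1, a_2 = 5/2, a_3 = 17/6, a_4 = 61/24, a_5 = 217/120


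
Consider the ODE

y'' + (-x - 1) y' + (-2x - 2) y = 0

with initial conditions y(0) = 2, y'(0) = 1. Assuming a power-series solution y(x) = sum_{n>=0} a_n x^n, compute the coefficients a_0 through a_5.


Ansatz: y(x) = sum_{n>=0} a_n x^n, so y'(x) = sum_{n>=1} n a_n x^(n-1) and y''(x) = sum_{n>=2} n(n-1) a_n x^(n-2).
Substitute into P(x) y'' + Q(x) y' + R(x) y = 0 with P(x) = 1, Q(x) = -x - 1, R(x) = -2x - 2, and match powers of x.
Initial conditions: a_0 = 2, a_1 = 1.
Setting the coefficient of each power of x to zero and solving order by order (substituting the coefficients already found):
  x^0: 2 a_2 - a_1 - 2 a_0 = 0  ->  2 a_2 = a_1 + 2 a_0 = 5  ->  a_2 = 5/2
  x^1: 6 a_3 - 2 a_2 - 3 a_1 - 2 a_0 = 0  ->  6 a_3 = 2 a_2 + 3 a_1 + 2 a_0 = 12  ->  a_3 = 2
  x^2: 12 a_4 - 3 a_3 - 4 a_2 - 2 a_1 = 0  ->  12 a_4 = 3 a_3 + 4 a_2 + 2 a_1 = 18  ->  a_4 = 3/2
  x^3: 20 a_5 - 4 a_4 - 5 a_3 - 2 a_2 = 0  ->  20 a_5 = 4 a_4 + 5 a_3 + 2 a_2 = 21  ->  a_5 = 21/20
Truncated series: y(x) = 2 + x + (5/2) x^2 + 2 x^3 + (3/2) x^4 + (21/20) x^5 + O(x^6).

a_0 = 2; a_1 = 1; a_2 = 5/2; a_3 = 2; a_4 = 3/2; a_5 = 21/20
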